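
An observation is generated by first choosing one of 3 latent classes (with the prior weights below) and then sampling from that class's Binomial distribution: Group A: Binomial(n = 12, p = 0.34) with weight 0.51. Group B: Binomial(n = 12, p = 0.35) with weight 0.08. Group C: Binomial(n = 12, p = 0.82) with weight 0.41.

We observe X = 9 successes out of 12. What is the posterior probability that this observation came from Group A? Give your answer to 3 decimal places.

0.022

P(component k | x) = w_k·f_k(x) / marginal(x), where marginal(x) = Σ_j w_j·f_j(x).
Evaluate each component's likelihood at the observed value:
  f_A = 0.0038403
  f_B = 0.00476184
  f_C = 0.215063
Weight by the priors:
  w_A·f_A = 0.51 × 0.0038403 = 0.00195855
  w_B·f_B = 0.08 × 0.00476184 = 0.000380948
  w_C·f_C = 0.41 × 0.215063 = 0.0881757
Evidence: 0.00195855 + 0.000380948 + 0.0881757 = 0.0905152
P(Group A | the observation) = 0.00195855 / 0.0905152 ≈ 0.022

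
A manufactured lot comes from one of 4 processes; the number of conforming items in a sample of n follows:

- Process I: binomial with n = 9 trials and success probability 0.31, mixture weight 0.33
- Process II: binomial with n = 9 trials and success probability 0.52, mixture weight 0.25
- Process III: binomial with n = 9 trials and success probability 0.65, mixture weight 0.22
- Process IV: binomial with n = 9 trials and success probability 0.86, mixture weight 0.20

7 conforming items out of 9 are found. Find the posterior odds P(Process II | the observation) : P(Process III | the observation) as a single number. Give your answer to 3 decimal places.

Only the two components matter; the odds are (w_i f_i(x)) / (w_j f_j(x)).
Binomial probabilities:
  f_I = C(9,7)·0.31^7·0.69^2 = 36·0.000275126·0.4761 = 0.00471555
  f_II = C(9,7)·0.52^7·0.48^2 = 36·0.0102807·0.2304 = 0.0852724
  f_III = C(9,7)·0.65^7·0.35^2 = 36·0.0490223·0.1225 = 0.216188
  f_IV = C(9,7)·0.86^7·0.14^2 = 36·0.347928·0.0196 = 0.245498
Odds = (0.25/0.22) × (0.0852724/0.216188) = 1.13636 × 0.394436 ≈ 0.448

0.448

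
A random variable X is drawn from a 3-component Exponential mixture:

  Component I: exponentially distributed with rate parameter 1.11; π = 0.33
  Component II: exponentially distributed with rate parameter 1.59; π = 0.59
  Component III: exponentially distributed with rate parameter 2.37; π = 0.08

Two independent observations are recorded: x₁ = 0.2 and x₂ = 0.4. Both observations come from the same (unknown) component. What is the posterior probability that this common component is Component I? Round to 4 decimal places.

0.2342

P(component k | x) = π_k·f_k(x) / marginal(x), where marginal(x) = Σ_j π_j·f_j(x).
Since both observations come from the same component, the likelihood for component k is f_k(x₁)·f_k(x₂).
  f_I = [1.11·e^(−1.11·0.2) = 1.11·e^(−0.2220) = 0.889016] × [0.712027] = 0.633003
  f_II = [1.59·e^(−1.59·0.2) = 1.59·e^(−0.3180) = 1.15689] × [0.841755] = 0.973817
  f_III = [2.37·e^(−2.37·0.2) = 2.37·e^(−0.4740) = 1.47534] × [0.918411] = 1.35497
Unnormalised posteriors:
  π_I·f_I = 0.33 × 0.633003 = 0.208891
  π_II·f_II = 0.59 × 0.973817 = 0.574552
  π_III·f_III = 0.08 × 1.35497 = 0.108398
Denominator: 0.208891 + 0.574552 + 0.108398 = 0.891841
P(Component I | x) = 0.208891 / 0.891841 ≈ 0.2342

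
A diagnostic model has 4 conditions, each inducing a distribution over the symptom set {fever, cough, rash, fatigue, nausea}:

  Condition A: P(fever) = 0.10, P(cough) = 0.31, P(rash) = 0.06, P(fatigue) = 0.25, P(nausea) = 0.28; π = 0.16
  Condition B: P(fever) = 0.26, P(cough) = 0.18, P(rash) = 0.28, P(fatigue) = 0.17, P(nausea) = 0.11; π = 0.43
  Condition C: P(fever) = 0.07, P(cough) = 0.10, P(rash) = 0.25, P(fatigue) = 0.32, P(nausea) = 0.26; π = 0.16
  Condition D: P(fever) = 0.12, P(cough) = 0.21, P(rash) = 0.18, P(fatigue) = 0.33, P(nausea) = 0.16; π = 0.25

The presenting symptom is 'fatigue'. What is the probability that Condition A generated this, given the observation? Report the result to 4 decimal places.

0.1621

By Bayes' theorem, P(k | x) = π_k f_k(x) / Σ_j π_j f_j(x).
Evaluate each component's likelihood at the observed value:
  L_A = 0.25
  L_B = 0.17
  L_C = 0.32
  L_D = 0.33
Unnormalised posteriors:
  π_A·L_A = 0.16 × 0.25 = 0.04
  π_B·L_B = 0.43 × 0.17 = 0.0731
  π_C·L_C = 0.16 × 0.32 = 0.0512
  π_D·L_D = 0.25 × 0.33 = 0.0825
Evidence: 0.04 + 0.0731 + 0.0512 + 0.0825 = 0.2468
P(Condition A | 'fatigue') ≈ 0.1621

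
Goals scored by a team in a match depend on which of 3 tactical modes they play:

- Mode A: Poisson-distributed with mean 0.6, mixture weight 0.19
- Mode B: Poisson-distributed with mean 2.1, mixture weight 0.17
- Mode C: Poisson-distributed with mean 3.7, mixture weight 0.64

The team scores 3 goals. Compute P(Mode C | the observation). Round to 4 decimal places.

By Bayes' theorem, P(k | x) = π_k f_k(x) / Σ_j π_j f_j(x).
Evaluate each component's likelihood at the observed value:
  L_A = 0.0197572
  L_B = 0.189011
  L_C = 0.20872
Weight by the priors:
  π_A·L_A = 0.19 × 0.0197572 = 0.00375387
  π_B·L_B = 0.17 × 0.189011 = 0.032132
  π_C·L_C = 0.64 × 0.20872 = 0.133581
Normaliser: 0.00375387 + 0.032132 + 0.133581 = 0.169467
So the posterior for Mode C is 0.133581 / 0.169467 ≈ 0.7882.

0.7882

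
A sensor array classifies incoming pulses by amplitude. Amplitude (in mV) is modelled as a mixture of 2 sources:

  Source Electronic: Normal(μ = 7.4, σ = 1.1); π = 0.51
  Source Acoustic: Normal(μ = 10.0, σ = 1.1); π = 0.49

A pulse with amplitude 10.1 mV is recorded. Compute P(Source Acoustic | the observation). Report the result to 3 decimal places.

P(component k | x) = P(Z=k)·f_k(x) / marginal(x), where marginal(x) = Σ_j P(Z=j)·f_j(x).
Normal densities:
  p_Electronic = (1/(1.1·√(2π)))·exp(−(10.1−7.4)²/(2·1.1²)) = 0.362675·exp(-3.01240) = 0.0178341
  p_Acoustic = (1/(1.1·√(2π)))·exp(−(10.1−10.0)²/(2·1.1²)) = 0.362675·exp(-0.00413) = 0.361179
Weight by the priors:
  P(Z=Electronic)·p_Electronic = 0.51 × 0.0178341 = 0.00909537
  P(Z=Acoustic)·p_Acoustic = 0.49 × 0.361179 = 0.176978
Evidence: 0.00909537 + 0.176978 = 0.186073
P(Source Acoustic | 10.1 mV) = 0.176978 / 0.186073 ≈ 0.951

0.951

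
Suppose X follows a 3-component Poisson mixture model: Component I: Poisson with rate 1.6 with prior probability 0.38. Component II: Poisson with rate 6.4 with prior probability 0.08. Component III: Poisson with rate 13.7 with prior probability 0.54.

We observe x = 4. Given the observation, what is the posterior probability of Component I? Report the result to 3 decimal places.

0.673

P(component k | x) = π_k·f_k(x) / marginal(x), where marginal(x) = Σ_j π_j·f_j(x).
Component likelihoods at x = 4:
  f_I = 0.0551312
  f_II = 0.116151
  f_III = 0.00164754
Weight by the priors:
  π_I·f_I = 0.38 × 0.0551312 = 0.0209499
  π_II·f_II = 0.08 × 0.116151 = 0.0092921
  π_III·f_III = 0.54 × 0.00164754 = 0.000889673
Normaliser: 0.0209499 + 0.0092921 + 0.000889673 = 0.0311316
So the posterior for Component I is 0.0209499 / 0.0311316 ≈ 0.673.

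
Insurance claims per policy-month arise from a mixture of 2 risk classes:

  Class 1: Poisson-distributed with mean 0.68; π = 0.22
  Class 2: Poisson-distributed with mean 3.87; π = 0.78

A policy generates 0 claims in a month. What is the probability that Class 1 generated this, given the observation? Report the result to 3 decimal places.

0.873

P(component k | x) = P(Z=k)·f_k(x) / marginal(x), where marginal(x) = Σ_j P(Z=j)·f_j(x).
Poisson probabilities:
  L_1 = 0.506617
  L_2 = 0.0208584
Weight by the priors:
  P(Z=1)·L_1 = 0.22 × 0.506617 = 0.111456
  P(Z=2)·L_2 = 0.78 × 0.0208584 = 0.0162695
Denominator: 0.111456 + 0.0162695 = 0.127725
P(Class 1 | the observation) = 0.111456 / 0.127725 ≈ 0.873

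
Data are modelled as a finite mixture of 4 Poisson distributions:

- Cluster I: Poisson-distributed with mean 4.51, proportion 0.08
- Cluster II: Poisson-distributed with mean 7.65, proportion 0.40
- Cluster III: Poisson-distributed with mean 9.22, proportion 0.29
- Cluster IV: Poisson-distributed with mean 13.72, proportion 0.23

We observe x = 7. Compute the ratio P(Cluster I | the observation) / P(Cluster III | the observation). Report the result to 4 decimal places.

0.2053

Only the two components matter; the odds are (w_i f_i(x)) / (w_j f_j(x)).
Poisson probabilities:
  L_I = 0.0828204
  L_II = 0.144826
  L_III = 0.111299
  L_IV = 0.0199769
0.00662563 / 0.0322767 ≈ 0.2053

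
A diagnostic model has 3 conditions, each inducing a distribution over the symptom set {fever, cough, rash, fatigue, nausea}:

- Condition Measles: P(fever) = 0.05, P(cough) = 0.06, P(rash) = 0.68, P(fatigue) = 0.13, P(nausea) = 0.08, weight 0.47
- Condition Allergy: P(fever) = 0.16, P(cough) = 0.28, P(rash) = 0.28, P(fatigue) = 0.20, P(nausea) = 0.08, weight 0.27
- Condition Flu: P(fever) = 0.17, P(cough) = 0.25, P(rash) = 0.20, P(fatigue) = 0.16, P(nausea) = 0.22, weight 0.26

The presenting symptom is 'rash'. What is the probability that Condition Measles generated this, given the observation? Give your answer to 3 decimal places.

Posterior ∝ prior × likelihood, so P(k | x) ∝ P(Z=k) f_k(x); normalise over all components.
Component likelihoods at x = 'rash':
  p_Measles = 0.68
  p_Allergy = 0.28
  p_Flu = 0.2
Multiply by the mixture weights:
  P(Z=Measles)·p_Measles = 0.47 × 0.68 = 0.3196
  P(Z=Allergy)·p_Allergy = 0.27 × 0.28 = 0.0756
  P(Z=Flu)·p_Flu = 0.26 × 0.2 = 0.052
Denominator: 0.3196 + 0.0756 + 0.052 = 0.4472
So the posterior for Condition Measles is 0.3196 / 0.4472 ≈ 0.715.

0.715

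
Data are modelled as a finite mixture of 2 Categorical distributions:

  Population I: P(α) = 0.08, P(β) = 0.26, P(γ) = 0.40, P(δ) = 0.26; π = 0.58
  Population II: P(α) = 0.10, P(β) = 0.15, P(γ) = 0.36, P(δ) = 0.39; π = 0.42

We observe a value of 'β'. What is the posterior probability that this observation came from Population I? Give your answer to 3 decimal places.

Posterior ∝ prior × likelihood, so P(k | x) ∝ w_k f_k(x); normalise over all components.
Evaluate each component's likelihood at the observed value:
  L_I = 0.26
  L_II = 0.15
Prior × likelihood for each component:
  w_I·L_I = 0.58 × 0.26 = 0.1508
  w_II·L_II = 0.42 × 0.15 = 0.063
Normaliser: 0.1508 + 0.063 = 0.2138
P(Population I | x) ≈ 0.705

0.705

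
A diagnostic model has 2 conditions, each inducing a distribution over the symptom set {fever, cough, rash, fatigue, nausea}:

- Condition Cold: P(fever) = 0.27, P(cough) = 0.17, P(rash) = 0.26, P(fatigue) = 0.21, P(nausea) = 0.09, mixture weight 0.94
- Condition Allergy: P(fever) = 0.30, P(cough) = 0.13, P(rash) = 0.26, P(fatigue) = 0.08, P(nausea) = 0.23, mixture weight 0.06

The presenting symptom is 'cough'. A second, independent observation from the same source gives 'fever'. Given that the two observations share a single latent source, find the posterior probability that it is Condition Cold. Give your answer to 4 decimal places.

Apply Bayes' rule: the posterior for each component is proportional to its prior times its likelihood at x.
Since both observations come from the same component, the likelihood for component k is f_k(x₁)·f_k(x₂).
  f_Cold = [0.17] × [0.27] = 0.0459
  f_Allergy = [0.13] × [0.3] = 0.039
Multiply by the mixture weights:
  w_Cold·f_Cold = 0.94 × 0.0459 = 0.043146
  w_Allergy·f_Allergy = 0.06 × 0.039 = 0.00234
Normaliser: 0.043146 + 0.00234 = 0.045486
P(Condition Cold | x₁,x₂) = 0.043146 / 0.045486 ≈ 0.9486

0.9486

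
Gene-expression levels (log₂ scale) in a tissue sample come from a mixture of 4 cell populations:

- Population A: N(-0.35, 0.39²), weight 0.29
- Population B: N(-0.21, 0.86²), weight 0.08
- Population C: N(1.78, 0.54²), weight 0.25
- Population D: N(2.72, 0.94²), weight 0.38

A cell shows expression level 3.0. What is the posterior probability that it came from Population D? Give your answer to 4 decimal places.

0.9145

The responsibility of component k is w_k f_k(x) divided by Σ_j w_j f_j(x).
Component likelihoods at x = 3.0:
  f_A = 9.72567e-17
  f_B = 0.000437641
  f_C = 0.0575628
  f_D = 0.40599
Prior × likelihood for each component:
  w_A·f_A = 0.29 × 9.72567e-17 = 2.82045e-17
  w_B·f_B = 0.08 × 0.000437641 = 3.50113e-05
  w_C·f_C = 0.25 × 0.0575628 = 0.0143907
  w_D·f_D = 0.38 × 0.40599 = 0.154276
Marginal: 2.82045e-17 + 3.50113e-05 + 0.0143907 + 0.154276 = 0.168702
P(Population D | the observation) ≈ 0.9145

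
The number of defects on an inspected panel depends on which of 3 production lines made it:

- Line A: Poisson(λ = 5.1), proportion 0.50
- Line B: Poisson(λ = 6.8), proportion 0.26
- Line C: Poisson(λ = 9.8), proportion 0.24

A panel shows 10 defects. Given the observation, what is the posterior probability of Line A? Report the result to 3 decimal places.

P(component k | x) = P(Z=k)·f_k(x) / marginal(x), where marginal(x) = Σ_j P(Z=j)·f_j(x).
Evaluate each component's likelihood at the observed value:
  p_A = 0.0200003
  p_B = 0.0648819
  p_C = 0.124857
Prior × likelihood for each component:
  P(Z=A)·p_A = 0.50 × 0.0200003 = 0.0100002
  P(Z=B)·p_B = 0.26 × 0.0648819 = 0.0168693
  P(Z=C)·p_C = 0.24 × 0.124857 = 0.0299656
Marginal: 0.0100002 + 0.0168693 + 0.0299656 = 0.0568351
Responsibility of Line A: 0.0100002 / 0.0568351 ≈ 0.176

0.176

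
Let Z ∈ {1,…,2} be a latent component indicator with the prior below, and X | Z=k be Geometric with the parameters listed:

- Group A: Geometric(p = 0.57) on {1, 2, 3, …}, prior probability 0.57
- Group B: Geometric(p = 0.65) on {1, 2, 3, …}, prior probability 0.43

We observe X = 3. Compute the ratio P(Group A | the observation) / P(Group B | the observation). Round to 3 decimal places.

Only the two components matter; the odds are (P(Z=i) f_i(x)) / (P(Z=j) f_j(x)).
Geometric probabilities:
  f_A = 0.57·(1−0.57)^2 = 0.57·0.1849 = 0.105393
  f_B = 0.65·(1−0.65)^2 = 0.65·0.1225 = 0.079625
0.060074 / 0.0342387 ≈ 1.755

1.755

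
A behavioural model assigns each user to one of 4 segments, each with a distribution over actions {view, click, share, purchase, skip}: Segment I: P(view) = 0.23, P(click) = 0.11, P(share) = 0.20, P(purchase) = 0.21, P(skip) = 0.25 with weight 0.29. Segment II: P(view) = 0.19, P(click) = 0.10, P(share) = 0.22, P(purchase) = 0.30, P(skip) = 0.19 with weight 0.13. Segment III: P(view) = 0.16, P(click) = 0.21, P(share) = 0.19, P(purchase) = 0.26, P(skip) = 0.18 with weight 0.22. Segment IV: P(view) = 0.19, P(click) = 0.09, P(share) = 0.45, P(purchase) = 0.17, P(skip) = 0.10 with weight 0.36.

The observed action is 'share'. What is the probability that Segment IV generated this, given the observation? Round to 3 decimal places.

The responsibility of component k is π_k f_k(x) divided by Σ_j π_j f_j(x).
Categorical probabilities:
  f_I = 0.2
  f_II = 0.22
  f_III = 0.19
  f_IV = 0.45
Multiply by the mixture weights:
  π_I·f_I = 0.29 × 0.2 = 0.058
  π_II·f_II = 0.13 × 0.22 = 0.0286
  π_III·f_III = 0.22 × 0.19 = 0.0418
  π_IV·f_IV = 0.36 × 0.45 = 0.162
Marginal: 0.058 + 0.0286 + 0.0418 + 0.162 = 0.2904
Responsibility of Segment IV: 0.162 / 0.2904 ≈ 0.558

0.558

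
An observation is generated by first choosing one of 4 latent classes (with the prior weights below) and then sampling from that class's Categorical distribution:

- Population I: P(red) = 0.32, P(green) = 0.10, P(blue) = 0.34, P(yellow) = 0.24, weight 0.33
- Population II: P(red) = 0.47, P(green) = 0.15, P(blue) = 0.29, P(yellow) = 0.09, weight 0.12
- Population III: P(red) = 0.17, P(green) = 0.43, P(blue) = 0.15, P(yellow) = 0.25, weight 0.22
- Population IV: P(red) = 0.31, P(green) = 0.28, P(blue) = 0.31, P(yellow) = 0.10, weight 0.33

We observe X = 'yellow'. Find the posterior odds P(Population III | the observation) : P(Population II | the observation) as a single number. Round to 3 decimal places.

Only the two components matter; the odds are (P(Z=i) f_i(x)) / (P(Z=j) f_j(x)).
Component likelihoods at x = 'yellow':
  p_I = 0.24
  p_II = 0.09
  p_III = 0.25
  p_IV = 0.1
Odds = (0.22/0.12) × (0.25/0.09) = 1.83333 × 2.77778 ≈ 5.093

5.093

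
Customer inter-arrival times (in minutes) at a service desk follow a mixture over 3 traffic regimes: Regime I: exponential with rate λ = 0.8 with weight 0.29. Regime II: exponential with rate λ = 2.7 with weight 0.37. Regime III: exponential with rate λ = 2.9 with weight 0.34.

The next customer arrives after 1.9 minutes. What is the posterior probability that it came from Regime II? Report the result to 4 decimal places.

Posterior ∝ prior × likelihood, so P(k | x) ∝ π_k f_k(x); normalise over all components.
Component likelihoods at x = 1.9 minutes:
  p_I = 0.8·e^(−0.8·1.9) = 0.8·e^(−1.5200) = 0.17497
  p_II = 2.7·e^(−2.7·1.9) = 2.7·e^(−5.1300) = 0.0159747
  p_III = 2.9·e^(−2.9·1.9) = 2.9·e^(−5.5100) = 0.0117337
Multiply by the mixture weights:
  π_I·p_I = 0.29 × 0.17497 = 0.0507412
  π_II·p_II = 0.37 × 0.0159747 = 0.00591064
  π_III·p_III = 0.34 × 0.0117337 = 0.00398946
Evidence: 0.0507412 + 0.00591064 + 0.00398946 = 0.0606413
P(Regime II | x) ≈ 0.0975

0.0975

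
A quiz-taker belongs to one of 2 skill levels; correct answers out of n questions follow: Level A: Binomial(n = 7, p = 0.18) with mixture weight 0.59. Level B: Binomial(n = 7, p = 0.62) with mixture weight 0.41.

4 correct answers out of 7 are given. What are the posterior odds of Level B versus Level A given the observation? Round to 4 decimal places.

9.7346

Posterior odds = (w_i f_i(x)) / (w_j f_j(x)); the normalising sum cancels.
Evaluate each component's likelihood at the observed value:
  f_A = 0.0202581
  f_B = 0.283782
Odds = (0.41/0.59) × (0.283782/0.0202581) = 0.694915 × 14.0083 ≈ 9.7346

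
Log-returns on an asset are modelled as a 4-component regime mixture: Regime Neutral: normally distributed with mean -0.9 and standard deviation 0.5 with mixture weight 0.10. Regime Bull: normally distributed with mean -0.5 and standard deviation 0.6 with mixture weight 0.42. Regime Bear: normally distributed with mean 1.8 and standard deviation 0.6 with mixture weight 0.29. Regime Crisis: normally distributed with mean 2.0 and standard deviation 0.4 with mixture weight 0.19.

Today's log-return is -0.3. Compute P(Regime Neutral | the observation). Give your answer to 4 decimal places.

Apply Bayes' rule: the posterior for each component is proportional to its prior times its likelihood at x.
Evaluate each component's likelihood at the observed value:
  L_Neutral = (1/(0.5·√(2π)))·exp(−(-0.3−-0.9)²/(2·0.5²)) = 0.797885·exp(-0.72000) = 0.388372
  L_Bull = (1/(0.6·√(2π)))·exp(−(-0.3−-0.5)²/(2·0.6²)) = 0.664904·exp(-0.05556) = 0.628972
  L_Bear = (1/(0.6·√(2π)))·exp(−(-0.3−1.8)²/(2·0.6²)) = 0.664904·exp(-6.12500) = 0.00145447
  L_Crisis = (1/(0.4·√(2π)))·exp(−(-0.3−2.0)²/(2·0.4²)) = 0.997356·exp(-16.53125) = 6.59811e-08
Prior × likelihood for each component:
  w_Neutral·L_Neutral = 0.10 × 0.388372 = 0.0388372
  w_Bull·L_Bull = 0.42 × 0.628972 = 0.264168
  w_Bear·L_Bear = 0.29 × 0.00145447 = 0.000421797
  w_Crisis·L_Crisis = 0.19 × 6.59811e-08 = 1.25364e-08
Sum: 0.0388372 + 0.264168 + 0.000421797 + 1.25364e-08 = 0.303427
P(Regime Neutral | the observation) = 0.0388372 / 0.303427 ≈ 0.1280

0.1280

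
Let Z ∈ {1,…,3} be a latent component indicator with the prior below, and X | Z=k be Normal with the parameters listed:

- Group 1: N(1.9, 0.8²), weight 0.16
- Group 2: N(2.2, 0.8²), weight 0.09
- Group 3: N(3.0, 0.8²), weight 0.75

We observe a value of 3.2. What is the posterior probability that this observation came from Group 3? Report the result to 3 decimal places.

0.896

Posterior ∝ prior × likelihood, so P(k | x) ∝ P(Z=k) f_k(x); normalise over all components.
Evaluate each component's likelihood at the observed value:
  p_1 = (1/(0.8·√(2π)))·exp(−(3.2−1.9)²/(2·0.8²)) = 0.498678·exp(-1.32031) = 0.133173
  p_2 = (1/(0.8·√(2π)))·exp(−(3.2−2.2)²/(2·0.8²)) = 0.498678·exp(-0.78125) = 0.228311
  p_3 = (1/(0.8·√(2π)))·exp(−(3.2−3.0)²/(2·0.8²)) = 0.498678·exp(-0.03125) = 0.483335
Multiply by the mixture weights:
  P(Z=1)·p_1 = 0.16 × 0.133173 = 0.0213077
  P(Z=2)·p_2 = 0.09 × 0.228311 = 0.020548
  P(Z=3)·p_3 = 0.75 × 0.483335 = 0.362501
Marginal: 0.0213077 + 0.020548 + 0.362501 = 0.404357
Responsibility of Group 3: 0.362501 / 0.404357 ≈ 0.896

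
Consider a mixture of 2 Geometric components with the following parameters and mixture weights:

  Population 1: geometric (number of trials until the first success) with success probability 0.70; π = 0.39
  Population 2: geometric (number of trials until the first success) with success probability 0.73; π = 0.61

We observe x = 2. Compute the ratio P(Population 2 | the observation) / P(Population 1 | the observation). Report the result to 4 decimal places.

1.4680

Only the two components matter; the odds are (w_i f_i(x)) / (w_j f_j(x)).
Evaluate each component's likelihood at the observed value:
  L_1 = 0.70·(1−0.70)^1 = 0.70·0.3 = 0.21
  L_2 = 0.73·(1−0.73)^1 = 0.73·0.27 = 0.1971
Posterior odds = (w_2·L_2) / (w_1·L_1) = (0.61·0.1971) / (0.39·0.21) = 0.120231 / 0.0819 ≈ 1.4680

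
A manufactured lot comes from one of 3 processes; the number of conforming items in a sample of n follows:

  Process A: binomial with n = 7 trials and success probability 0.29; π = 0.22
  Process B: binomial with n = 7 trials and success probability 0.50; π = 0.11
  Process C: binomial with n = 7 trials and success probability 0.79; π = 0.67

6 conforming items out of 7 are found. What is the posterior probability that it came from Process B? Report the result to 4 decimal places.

Posterior ∝ prior × likelihood, so P(k | x) ∝ π_k f_k(x); normalise over all components.
Binomial probabilities:
  p_A = 0.00295627
  p_B = 0.0546875
  p_C = 0.357339
Prior × likelihood for each component:
  π_A·p_A = 0.22 × 0.00295627 = 0.00065038
  π_B·p_B = 0.11 × 0.0546875 = 0.00601563
  π_C·p_C = 0.67 × 0.357339 = 0.239417
Evidence: 0.00065038 + 0.00601563 + 0.239417 = 0.246083
So the posterior for Process B is 0.00601563 / 0.246083 ≈ 0.0244.

0.0244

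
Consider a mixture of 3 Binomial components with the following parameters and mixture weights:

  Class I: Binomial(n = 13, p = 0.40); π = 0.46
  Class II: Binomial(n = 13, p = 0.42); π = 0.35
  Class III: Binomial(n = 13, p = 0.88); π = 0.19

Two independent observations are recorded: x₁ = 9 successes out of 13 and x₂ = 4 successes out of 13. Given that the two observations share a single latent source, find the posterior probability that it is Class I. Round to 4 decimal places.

Apply Bayes' rule: the posterior for each component is proportional to its prior times its likelihood at x.
Since both observations come from the same component, the likelihood for component k is f_k(x₁)·f_k(x₂).
  L_I = [0.0242913] × [0.184462] = 0.00448083
  L_II = [0.032905] × [0.165255] = 0.00543772
  L_III = [0.0469218] × [2.21242e-06] = 1.03811e-07
Weight by the priors:
  π_I·L_I = 0.46 × 0.00448083 = 0.00206118
  π_II·L_II = 0.35 × 0.00543772 = 0.0019032
  π_III·L_III = 0.19 × 1.03811e-07 = 1.97241e-08
Evidence: 0.00206118 + 0.0019032 + 1.97241e-08 = 0.0039644
P(Class I | x₁,x₂) ≈ 0.5199

0.5199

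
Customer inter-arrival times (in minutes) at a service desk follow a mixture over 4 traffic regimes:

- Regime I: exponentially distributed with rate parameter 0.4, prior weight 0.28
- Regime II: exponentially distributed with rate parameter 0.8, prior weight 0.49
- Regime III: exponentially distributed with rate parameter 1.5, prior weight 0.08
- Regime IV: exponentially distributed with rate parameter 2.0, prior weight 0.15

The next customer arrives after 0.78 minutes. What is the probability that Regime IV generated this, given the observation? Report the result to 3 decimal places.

0.161

By Bayes' theorem, P(k | x) = P(Z=k) f_k(x) / Σ_j P(Z=j) f_j(x).
Exponential densities:
  f_I = 0.292793
  f_II = 0.428638
  f_III = 0.46555
  f_IV = 0.420272
Multiply by the mixture weights:
  P(Z=I)·f_I = 0.28 × 0.292793 = 0.0819819
  P(Z=II)·f_II = 0.49 × 0.428638 = 0.210032
  P(Z=III)·f_III = 0.08 × 0.46555 = 0.037244
  P(Z=IV)·f_IV = 0.15 × 0.420272 = 0.0630408
Denominator: 0.0819819 + 0.210032 + 0.037244 + 0.0630408 = 0.392299
P(Regime IV | x) ≈ 0.161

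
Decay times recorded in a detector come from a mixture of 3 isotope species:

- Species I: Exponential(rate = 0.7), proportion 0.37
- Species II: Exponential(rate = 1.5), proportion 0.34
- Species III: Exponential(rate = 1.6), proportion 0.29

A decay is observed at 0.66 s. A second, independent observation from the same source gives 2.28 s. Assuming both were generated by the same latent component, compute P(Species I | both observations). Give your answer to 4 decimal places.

Posterior ∝ prior × likelihood, so P(k | x) ∝ P(Z=k) f_k(x); normalise over all components.
Since both observations come from the same component, the likelihood for component k is f_k(x₁)·f_k(x₂).
  f_I = [0.7·e^(−0.7·0.66) = 0.7·e^(−0.4620) = 0.441016] × [0.141894] = 0.0625775
  f_II = [1.5·e^(−1.5·0.66) = 1.5·e^(−0.9900) = 0.557365] × [0.0490687] = 0.0273492
  f_III = [1.6·e^(−1.6·0.66) = 1.6·e^(−1.0560) = 0.556551] × [0.0416691] = 0.023191
Weight by the priors:
  P(Z=I)·f_I = 0.37 × 0.0625775 = 0.0231537
  P(Z=II)·f_II = 0.34 × 0.0273492 = 0.00929871
  P(Z=III)·f_III = 0.29 × 0.023191 = 0.00672538
Marginal: 0.0231537 + 0.00929871 + 0.00672538 = 0.0391778
P(Species I | x₁, x₂) = 0.0231537 / 0.0391778 ≈ 0.5910

0.5910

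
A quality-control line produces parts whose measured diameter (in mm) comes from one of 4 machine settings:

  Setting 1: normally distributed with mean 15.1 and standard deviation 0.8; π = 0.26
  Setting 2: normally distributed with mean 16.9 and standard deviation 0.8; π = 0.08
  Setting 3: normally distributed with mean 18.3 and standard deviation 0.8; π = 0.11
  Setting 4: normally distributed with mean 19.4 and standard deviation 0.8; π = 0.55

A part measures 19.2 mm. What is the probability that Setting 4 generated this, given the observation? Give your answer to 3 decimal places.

Posterior ∝ prior × likelihood, so P(k | x) ∝ π_k f_k(x); normalise over all components.
Normal densities:
  L_1 = (1/(0.8·√(2π)))·exp(−(19.2−15.1)²/(2·0.8²)) = 0.498678·exp(-13.13281) = 9.86988e-07
  L_2 = (1/(0.8·√(2π)))·exp(−(19.2−16.9)²/(2·0.8²)) = 0.498678·exp(-4.13281) = 0.00799765
  L_3 = (1/(0.8·√(2π)))·exp(−(19.2−18.3)²/(2·0.8²)) = 0.498678·exp(-0.63281) = 0.264846
  L_4 = (1/(0.8·√(2π)))·exp(−(19.2−19.4)²/(2·0.8²)) = 0.498678·exp(-0.03125) = 0.483335
Unnormalised posteriors:
  π_1·L_1 = 0.26 × 9.86988e-07 = 2.56617e-07
  π_2·L_2 = 0.08 × 0.00799765 = 0.000639812
  π_3·L_3 = 0.11 × 0.264846 = 0.029133
  π_4·L_4 = 0.55 × 0.483335 = 0.265834
Marginal: 2.56617e-07 + 0.000639812 + 0.029133 + 0.265834 = 0.295607
P(Setting 4 | data) ≈ 0.899

0.899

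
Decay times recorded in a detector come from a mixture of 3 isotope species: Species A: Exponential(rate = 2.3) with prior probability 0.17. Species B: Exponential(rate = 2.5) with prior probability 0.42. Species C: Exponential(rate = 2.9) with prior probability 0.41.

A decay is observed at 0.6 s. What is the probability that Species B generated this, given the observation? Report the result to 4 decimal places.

0.4328

P(component k | x) = π_k·f_k(x) / marginal(x), where marginal(x) = Σ_j π_j·f_j(x).
Exponential densities:
  f_A = 2.3·e^(−2.3·0.6) = 2.3·e^(−1.3800) = 0.578631
  f_B = 2.5·e^(−2.5·0.6) = 2.5·e^(−1.5000) = 0.557825
  f_C = 2.9·e^(−2.9·0.6) = 2.9·e^(−1.7400) = 0.509009
Weight by the priors:
  π_A·f_A = 0.17 × 0.578631 = 0.0983672
  π_B·f_B = 0.42 × 0.557825 = 0.234287
  π_C·f_C = 0.41 × 0.509009 = 0.208694
Marginal: 0.0983672 + 0.234287 + 0.208694 = 0.541348
So the posterior for Species B is 0.234287 / 0.541348 ≈ 0.4328.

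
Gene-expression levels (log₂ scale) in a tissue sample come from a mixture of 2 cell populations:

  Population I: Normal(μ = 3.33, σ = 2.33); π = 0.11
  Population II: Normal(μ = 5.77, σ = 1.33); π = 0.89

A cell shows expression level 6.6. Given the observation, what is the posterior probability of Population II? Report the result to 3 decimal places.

0.969

P(component k | x) = w_k·f_k(x) / marginal(x), where marginal(x) = Σ_j w_j·f_j(x).
Normal densities:
  L_I = (1/(2.33·√(2π)))·exp(−(6.6−3.33)²/(2·2.33²)) = 0.171220·exp(-0.98481) = 0.0639522
  L_II = (1/(1.33·√(2π)))·exp(−(6.6−5.77)²/(2·1.33²)) = 0.299957·exp(-0.19473) = 0.246882
Prior × likelihood for each component:
  w_I·L_I = 0.11 × 0.0639522 = 0.00703474
  w_II·L_II = 0.89 × 0.246882 = 0.219725
Marginal: 0.00703474 + 0.219725 = 0.22676
Responsibility of Population II: 0.219725 / 0.22676 ≈ 0.969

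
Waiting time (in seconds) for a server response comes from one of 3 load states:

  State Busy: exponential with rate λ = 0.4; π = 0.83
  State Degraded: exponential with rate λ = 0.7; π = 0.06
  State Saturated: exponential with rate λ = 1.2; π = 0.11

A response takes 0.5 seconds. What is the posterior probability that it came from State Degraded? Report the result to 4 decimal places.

Apply Bayes' rule: the posterior for each component is proportional to its prior times its likelihood at x.
Exponential densities:
  f_Busy = 0.4·e^(−0.4·0.5) = 0.4·e^(−0.2000) = 0.327492
  f_Degraded = 0.7·e^(−0.7·0.5) = 0.7·e^(−0.3500) = 0.493282
  f_Saturated = 1.2·e^(−1.2·0.5) = 1.2·e^(−0.6000) = 0.658574
Prior × likelihood for each component:
  P(Z=Busy)·f_Busy = 0.83 × 0.327492 = 0.271819
  P(Z=Degraded)·f_Degraded = 0.06 × 0.493282 = 0.0295969
  P(Z=Saturated)·f_Saturated = 0.11 × 0.658574 = 0.0724431
Sum: 0.271819 + 0.0295969 + 0.0724431 = 0.373859
So the posterior for State Degraded is 0.0295969 / 0.373859 ≈ 0.0792.

0.0792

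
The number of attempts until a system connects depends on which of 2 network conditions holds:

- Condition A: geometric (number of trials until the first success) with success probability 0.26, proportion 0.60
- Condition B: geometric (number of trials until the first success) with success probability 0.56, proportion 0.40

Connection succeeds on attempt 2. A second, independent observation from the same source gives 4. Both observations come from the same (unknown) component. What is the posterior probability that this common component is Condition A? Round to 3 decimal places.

By Bayes' theorem, P(k | x) = π_k f_k(x) / Σ_j π_j f_j(x).
Since both observations come from the same component, the likelihood for component k is f_k(x₁)·f_k(x₂).
  p_A = [0.26·(1−0.26)^1 = 0.26·0.74 = 0.1924] × [0.105358] = 0.0202709
  p_B = [0.56·(1−0.56)^1 = 0.56·0.44 = 0.2464] × [0.047703] = 0.011754
Unnormalised posteriors:
  π_A·p_A = 0.60 × 0.0202709 = 0.0121626
  π_B·p_B = 0.40 × 0.011754 = 0.00470161
Normaliser: 0.0121626 + 0.00470161 = 0.0168642
Responsibility of Condition A: 0.0121626 / 0.0168642 ≈ 0.721

0.721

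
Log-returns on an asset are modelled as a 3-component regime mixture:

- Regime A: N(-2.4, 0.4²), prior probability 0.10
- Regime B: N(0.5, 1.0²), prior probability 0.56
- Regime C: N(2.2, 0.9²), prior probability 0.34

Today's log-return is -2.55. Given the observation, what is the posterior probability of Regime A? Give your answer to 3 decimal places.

0.978

The responsibility of component k is π_k f_k(x) divided by Σ_j π_j f_j(x).
Evaluate each component's likelihood at the observed value:
  f_A = 0.929638
  f_B = 0.00380976
  f_C = 3.96319e-07
Weight by the priors:
  π_A·f_A = 0.10 × 0.929638 = 0.0929638
  π_B·f_B = 0.56 × 0.00380976 = 0.00213347
  π_C·f_C = 0.34 × 3.96319e-07 = 1.34748e-07
Evidence: 0.0929638 + 0.00213347 + 1.34748e-07 = 0.0950974
Responsibility of Regime A: 0.0929638 / 0.0950974 ≈ 0.978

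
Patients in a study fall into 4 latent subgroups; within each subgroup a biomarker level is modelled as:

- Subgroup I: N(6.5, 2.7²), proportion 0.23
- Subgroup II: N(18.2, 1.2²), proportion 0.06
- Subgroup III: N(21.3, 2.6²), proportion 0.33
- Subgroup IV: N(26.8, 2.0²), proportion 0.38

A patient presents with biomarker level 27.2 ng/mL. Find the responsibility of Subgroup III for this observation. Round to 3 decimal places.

Posterior ∝ prior × likelihood, so P(k | x) ∝ π_k f_k(x); normalise over all components.
Evaluate each component's likelihood at the observed value:
  L_I = 2.5475e-14
  L_II = 2.0286e-13
  L_III = 0.0116884
  L_IV = 0.195521
Unnormalised posteriors:
  π_I·L_I = 0.23 × 2.5475e-14 = 5.85925e-15
  π_II·L_II = 0.06 × 2.0286e-13 = 1.21716e-14
  π_III·L_III = 0.33 × 0.0116884 = 0.00385719
  π_IV·L_IV = 0.38 × 0.195521 = 0.0742981
Normaliser: 5.85925e-15 + 1.21716e-14 + 0.00385719 + 0.0742981 = 0.0781553
So the posterior for Subgroup III is 0.00385719 / 0.0781553 ≈ 0.049.

0.049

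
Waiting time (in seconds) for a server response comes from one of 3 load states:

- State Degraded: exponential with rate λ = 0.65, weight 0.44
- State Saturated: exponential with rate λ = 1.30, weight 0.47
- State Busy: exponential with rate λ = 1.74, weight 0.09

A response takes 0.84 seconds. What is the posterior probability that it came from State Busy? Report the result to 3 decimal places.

0.089

By Bayes' theorem, P(k | x) = π_k f_k(x) / Σ_j π_j f_j(x).
Exponential densities:
  L_Degraded = 0.65·e^(−0.65·0.84) = 0.65·e^(−0.5460) = 0.37652
  L_Saturated = 1.30·e^(−1.30·0.84) = 1.30·e^(−1.0920) = 0.436208
  L_Busy = 1.74·e^(−1.74·0.84) = 1.74·e^(−1.4616) = 0.403445
Multiply by the mixture weights:
  π_Degraded·L_Degraded = 0.44 × 0.37652 = 0.165669
  π_Saturated·L_Saturated = 0.47 × 0.436208 = 0.205018
  π_Busy·L_Busy = 0.09 × 0.403445 = 0.0363101
Marginal: 0.165669 + 0.205018 + 0.0363101 = 0.406997
P(State Busy | data) ≈ 0.089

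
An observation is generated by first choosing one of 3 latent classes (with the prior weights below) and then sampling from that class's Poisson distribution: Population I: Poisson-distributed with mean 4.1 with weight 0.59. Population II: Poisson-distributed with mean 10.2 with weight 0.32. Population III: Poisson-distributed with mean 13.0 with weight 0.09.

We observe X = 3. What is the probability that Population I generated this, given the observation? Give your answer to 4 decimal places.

P(component k | x) = π_k·f_k(x) / marginal(x), where marginal(x) = Σ_j π_j·f_j(x).
Evaluate each component's likelihood at the observed value:
  p_I = e^(−4.1)·4.1^3/3! = 0.190368
  p_II = e^(−10.2)·10.2^3/3! = 0.00657424
  p_III = e^(−13.0)·13.0^3/3! = 0.000827657
Multiply by the mixture weights:
  π_I·p_I = 0.59 × 0.190368 = 0.112317
  π_II·p_II = 0.32 × 0.00657424 = 0.00210376
  π_III·p_III = 0.09 × 0.000827657 = 7.44892e-05
Marginal: 0.112317 + 0.00210376 + 7.44892e-05 = 0.114495
P(Population I | 3) ≈ 0.9810

0.9810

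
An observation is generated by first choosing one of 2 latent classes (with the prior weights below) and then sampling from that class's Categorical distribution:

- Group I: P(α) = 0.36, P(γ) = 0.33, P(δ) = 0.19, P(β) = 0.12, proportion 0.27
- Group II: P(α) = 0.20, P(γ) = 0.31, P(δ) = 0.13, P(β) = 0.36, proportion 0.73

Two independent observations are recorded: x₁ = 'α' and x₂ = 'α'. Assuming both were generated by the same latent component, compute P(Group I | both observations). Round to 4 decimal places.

0.5451

By Bayes' theorem, P(k | x) = π_k f_k(x) / Σ_j π_j f_j(x).
Since both observations come from the same component, the likelihood for component k is f_k(x₁)·f_k(x₂).
  p_I = [0.36] × [0.36] = 0.1296
  p_II = [0.2] × [0.2] = 0.04
Multiply by the mixture weights:
  π_I·p_I = 0.27 × 0.1296 = 0.034992
  π_II·p_II = 0.73 × 0.04 = 0.0292
Sum: 0.034992 + 0.0292 = 0.064192
P(Group I | x) = 0.034992 / 0.064192 ≈ 0.5451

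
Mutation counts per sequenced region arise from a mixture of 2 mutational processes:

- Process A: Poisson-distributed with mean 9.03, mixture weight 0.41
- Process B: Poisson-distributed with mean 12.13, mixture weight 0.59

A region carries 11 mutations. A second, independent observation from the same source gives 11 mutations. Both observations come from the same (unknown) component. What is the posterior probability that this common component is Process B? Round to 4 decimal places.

0.6585

Apply Bayes' rule: the posterior for each component is proportional to its prior times its likelihood at x.
Since both observations come from the same component, the likelihood for component k is f_k(x₁)·f_k(x₂).
  p_A = [e^(−9.03)·9.03^11/11! = 0.0976631] × [0.0976631] = 0.00953807
  p_B = [e^(−12.13)·12.13^11/11! = 0.113063] × [0.113063] = 0.0127833
Unnormalised posteriors:
  π_A·p_A = 0.41 × 0.00953807 = 0.00391061
  π_B·p_B = 0.59 × 0.0127833 = 0.00754213
Normaliser: 0.00391061 + 0.00754213 = 0.0114527
P(Process B | data) ≈ 0.6585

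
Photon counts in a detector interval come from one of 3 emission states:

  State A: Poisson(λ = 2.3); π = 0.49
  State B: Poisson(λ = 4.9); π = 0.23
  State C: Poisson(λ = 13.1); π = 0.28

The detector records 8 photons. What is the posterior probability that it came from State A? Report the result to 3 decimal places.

0.035

The responsibility of component k is π_k f_k(x) divided by Σ_j π_j f_j(x).
Component likelihoods at x = 8 photons:
  f_A = 0.00194726
  f_B = 0.0613769
  f_C = 0.0439939
Multiply by the mixture weights:
  π_A·f_A = 0.49 × 0.00194726 = 0.000954159
  π_B·f_B = 0.23 × 0.0613769 = 0.0141167
  π_C·f_C = 0.28 × 0.0439939 = 0.0123183
Denominator: 0.000954159 + 0.0141167 + 0.0123183 = 0.0273891
Responsibility of State A: 0.000954159 / 0.0273891 ≈ 0.035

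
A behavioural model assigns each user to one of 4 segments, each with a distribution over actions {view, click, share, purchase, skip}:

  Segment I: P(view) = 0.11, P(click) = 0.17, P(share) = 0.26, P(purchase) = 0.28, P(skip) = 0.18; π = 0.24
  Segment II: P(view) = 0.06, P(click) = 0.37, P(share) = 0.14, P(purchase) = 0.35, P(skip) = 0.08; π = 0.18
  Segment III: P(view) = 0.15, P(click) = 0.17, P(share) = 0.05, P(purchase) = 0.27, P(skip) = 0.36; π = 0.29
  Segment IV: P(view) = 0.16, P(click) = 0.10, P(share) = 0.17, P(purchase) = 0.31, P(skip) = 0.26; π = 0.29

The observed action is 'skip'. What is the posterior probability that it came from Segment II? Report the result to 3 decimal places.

By Bayes' theorem, P(k | x) = w_k f_k(x) / Σ_j w_j f_j(x).
Evaluate each component's likelihood at the observed value:
  f_I = P(skip | comp) = 0.18
  f_II = P(skip | comp) = 0.08
  f_III = P(skip | comp) = 0.36
  f_IV = P(skip | comp) = 0.26
Unnormalised posteriors:
  w_I·f_I = 0.24 × 0.18 = 0.0432
  w_II·f_II = 0.18 × 0.08 = 0.0144
  w_III·f_III = 0.29 × 0.36 = 0.1044
  w_IV·f_IV = 0.29 × 0.26 = 0.0754
Normaliser: 0.0432 + 0.0144 + 0.1044 + 0.0754 = 0.2374
So the posterior for Segment II is 0.0144 / 0.2374 ≈ 0.061.

0.061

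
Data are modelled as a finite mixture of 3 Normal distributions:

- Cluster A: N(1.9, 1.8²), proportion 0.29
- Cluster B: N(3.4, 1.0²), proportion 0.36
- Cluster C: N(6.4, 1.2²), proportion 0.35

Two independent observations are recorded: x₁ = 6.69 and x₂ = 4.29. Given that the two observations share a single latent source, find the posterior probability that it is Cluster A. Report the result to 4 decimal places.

By Bayes' theorem, P(k | x) = w_k f_k(x) / Σ_j w_j f_j(x).
Since both observations come from the same component, the likelihood for component k is f_k(x₁)·f_k(x₂).
  L_A = [(1/(1.8·√(2π)))·exp(−(6.69−1.9)²/(2·1.8²)) = 0.221635·exp(-3.54076) = 0.0064255] × [0.0917927] = 0.000589814
  L_B = [(1/(1.0·√(2π)))·exp(−(6.69−3.4)²/(2·1.0²)) = 0.398942·exp(-5.41205) = 0.00178027] × [0.268477] = 0.000477963
  L_C = [(1/(1.2·√(2π)))·exp(−(6.69−6.4)²/(2·1.2²)) = 0.332452·exp(-0.02920) = 0.322884] × [0.0708544] = 0.0228778
Prior × likelihood for each component:
  w_A·L_A = 0.29 × 0.000589814 = 0.000171046
  w_B·L_B = 0.36 × 0.000477963 = 0.000172067
  w_C·L_C = 0.35 × 0.0228778 = 0.00800722
Marginal: 0.000171046 + 0.000172067 + 0.00800722 = 0.00835033
Responsibility of Cluster A: 0.000171046 / 0.00835033 ≈ 0.0205

0.0205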